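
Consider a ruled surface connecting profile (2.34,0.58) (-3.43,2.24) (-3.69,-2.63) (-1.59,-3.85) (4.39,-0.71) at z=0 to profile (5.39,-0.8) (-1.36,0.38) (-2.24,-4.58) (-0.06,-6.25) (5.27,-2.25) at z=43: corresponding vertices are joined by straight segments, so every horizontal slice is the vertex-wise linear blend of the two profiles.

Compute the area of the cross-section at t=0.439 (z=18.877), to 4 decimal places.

Cross-section at t=0.439: each vertex is (1-t)·p0[i] + t·p1[i].
  v1: (1-0.439)·(2.34,0.58) + 0.439·(5.39,-0.8) = (3.6789,-0.0258)
  v2: (1-0.439)·(-3.43,2.24) + 0.439·(-1.36,0.38) = (-2.5213,1.4235)
  v3: (1-0.439)·(-3.69,-2.63) + 0.439·(-2.24,-4.58) = (-3.0534,-3.4860)
  v4: (1-0.439)·(-1.59,-3.85) + 0.439·(-0.06,-6.25) = (-0.9183,-4.9036)
  v5: (1-0.439)·(4.39,-0.71) + 0.439·(5.27,-2.25) = (4.7763,-1.3861)
Shoelace sum Σ(x_i·y_{i+1} − x_{i+1}·y_i):
  i=1: 3.6789·1.4235 − -2.5213·-0.0258 = +5.1717 (running +5.1717)
  i=2: -2.5213·-3.4860 − -3.0534·1.4235 = +13.1357 (running +18.3075)
  i=3: -3.0534·-4.9036 − -0.9183·-3.4860 = +11.7716 (running +30.0790)
  i=4: -0.9183·-1.3861 − 4.7763·-4.9036 = +24.6940 (running +54.7731)
  i=5: 4.7763·-0.0258 − 3.6789·-1.3861 = +4.9759 (running +59.7490)
Area = |Σ|/2 = |59.7490|/2 = 29.8745

Area at t=0.439: 29.8745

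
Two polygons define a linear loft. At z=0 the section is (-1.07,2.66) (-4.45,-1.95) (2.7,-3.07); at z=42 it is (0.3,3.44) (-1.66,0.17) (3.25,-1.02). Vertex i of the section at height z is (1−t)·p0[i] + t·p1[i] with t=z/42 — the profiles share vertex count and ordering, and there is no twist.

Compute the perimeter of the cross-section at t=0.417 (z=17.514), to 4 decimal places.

Cross-section at t=0.417: each vertex is (1-t)·p0[i] + t·p1[i].
  v1: (1-0.417)·(-1.07,2.66) + 0.417·(0.3,3.44) = (-0.4987,2.9853)
  v2: (1-0.417)·(-4.45,-1.95) + 0.417·(-1.66,0.17) = (-3.2866,-1.0660)
  v3: (1-0.417)·(2.7,-3.07) + 0.417·(3.25,-1.02) = (2.9293,-2.2151)
Perimeter = Σ |v_{i+1} − v_i|:
  edge 1→2: √(-2.7879² + -4.0512²) = 4.9178 (running 4.9178)
  edge 2→3: √(6.2159² + -1.1492²) = 6.3213 (running 11.2390)
  edge 3→1: √(-3.4281² + 5.2004²) = 6.2286 (running 17.4677)
Perimeter = 17.4677

Perimeter at t=0.417: 17.4677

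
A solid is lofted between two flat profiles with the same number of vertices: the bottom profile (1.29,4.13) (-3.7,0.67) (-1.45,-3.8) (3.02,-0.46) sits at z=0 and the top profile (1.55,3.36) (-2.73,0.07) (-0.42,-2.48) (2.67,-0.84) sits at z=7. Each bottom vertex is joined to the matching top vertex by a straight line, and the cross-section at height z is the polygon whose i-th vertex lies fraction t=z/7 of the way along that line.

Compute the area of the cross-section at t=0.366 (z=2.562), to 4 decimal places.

Area at t=0.366: 23.6337

Cross-section at t=0.366: each vertex is (1-t)·p0[i] + t·p1[i].
  v1: (1-0.366)·(1.29,4.13) + 0.366·(1.55,3.36) = (1.3852,3.8482)
  v2: (1-0.366)·(-3.7,0.67) + 0.366·(-2.73,0.07) = (-3.3450,0.4504)
  v3: (1-0.366)·(-1.45,-3.8) + 0.366·(-0.42,-2.48) = (-1.0730,-3.3169)
  v4: (1-0.366)·(3.02,-0.46) + 0.366·(2.67,-0.84) = (2.8919,-0.5991)
Shoelace sum Σ(x_i·y_{i+1} − x_{i+1}·y_i):
  i=1: 1.3852·0.4504 − -3.3450·3.8482 = +13.4960 (running +13.4960)
  i=2: -3.3450·-3.3169 − -1.0730·0.4504 = +11.5782 (running +25.0741)
  i=3: -1.0730·-0.5991 − 2.8919·-3.3169 = +10.2349 (running +35.3091)
  i=4: 2.8919·3.8482 − 1.3852·-0.5991 = +11.9584 (running +47.2674)
Area = |Σ|/2 = |47.2674|/2 = 23.6337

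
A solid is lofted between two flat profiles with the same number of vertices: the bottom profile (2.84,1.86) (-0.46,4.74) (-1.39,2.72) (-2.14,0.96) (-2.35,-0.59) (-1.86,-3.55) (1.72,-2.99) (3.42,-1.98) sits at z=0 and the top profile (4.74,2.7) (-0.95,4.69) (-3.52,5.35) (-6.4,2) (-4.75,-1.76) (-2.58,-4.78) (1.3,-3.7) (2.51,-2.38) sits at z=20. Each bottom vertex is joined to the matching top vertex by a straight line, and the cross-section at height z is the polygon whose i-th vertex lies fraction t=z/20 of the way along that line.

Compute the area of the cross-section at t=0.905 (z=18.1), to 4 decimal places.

Area at t=0.905: 66.7926

Cross-section at t=0.905: each vertex is (1-t)·p0[i] + t·p1[i].
  v1: (1-0.905)·(2.84,1.86) + 0.905·(4.74,2.7) = (4.5595,2.6202)
  v2: (1-0.905)·(-0.46,4.74) + 0.905·(-0.95,4.69) = (-0.9034,4.6947)
  v3: (1-0.905)·(-1.39,2.72) + 0.905·(-3.52,5.35) = (-3.3176,5.1002)
  v4: (1-0.905)·(-2.14,0.96) + 0.905·(-6.4,2) = (-5.9953,1.9012)
  v5: (1-0.905)·(-2.35,-0.59) + 0.905·(-4.75,-1.76) = (-4.5220,-1.6488)
  v6: (1-0.905)·(-1.86,-3.55) + 0.905·(-2.58,-4.78) = (-2.5116,-4.6632)
  v7: (1-0.905)·(1.72,-2.99) + 0.905·(1.3,-3.7) = (1.3399,-3.6326)
  v8: (1-0.905)·(3.42,-1.98) + 0.905·(2.51,-2.38) = (2.5964,-2.3420)
Shoelace sum Σ(x_i·y_{i+1} − x_{i+1}·y_i):
  i=1: 4.5595·4.6947 − -0.9034·2.6202 = +23.7729 (running +23.7729)
  i=2: -0.9034·5.1002 − -3.3176·4.6947 = +10.9678 (running +34.7407)
  i=3: -3.3176·1.9012 − -5.9953·5.1002 = +24.2694 (running +59.0102)
  i=4: -5.9953·-1.6488 − -4.5220·1.9012 = +18.4826 (running +77.4927)
  i=5: -4.5220·-4.6632 − -2.5116·-1.6488 = +16.9455 (running +94.4382)
  i=6: -2.5116·-3.6326 − 1.3399·-4.6632 = +15.3717 (running +109.8099)
  i=7: 1.3399·-2.3420 − 2.5964·-3.6326 = +6.2937 (running +116.1036)
  i=8: 2.5964·2.6202 − 4.5595·-2.3420 = +17.4816 (running +133.5852)
Area = |Σ|/2 = |133.5852|/2 = 66.7926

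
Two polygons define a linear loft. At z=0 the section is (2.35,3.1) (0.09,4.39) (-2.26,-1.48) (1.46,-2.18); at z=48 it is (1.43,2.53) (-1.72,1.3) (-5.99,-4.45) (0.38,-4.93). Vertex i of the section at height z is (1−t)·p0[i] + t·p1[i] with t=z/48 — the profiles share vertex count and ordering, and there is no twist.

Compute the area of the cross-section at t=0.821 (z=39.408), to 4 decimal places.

Area at t=0.821: 28.2069

Cross-section at t=0.821: each vertex is (1-t)·p0[i] + t·p1[i].
  v1: (1-0.821)·(2.35,3.1) + 0.821·(1.43,2.53) = (1.5947,2.6320)
  v2: (1-0.821)·(0.09,4.39) + 0.821·(-1.72,1.3) = (-1.3960,1.8531)
  v3: (1-0.821)·(-2.26,-1.48) + 0.821·(-5.99,-4.45) = (-5.3223,-3.9184)
  v4: (1-0.821)·(1.46,-2.18) + 0.821·(0.38,-4.93) = (0.5733,-4.4377)
Shoelace sum Σ(x_i·y_{i+1} − x_{i+1}·y_i):
  i=1: 1.5947·1.8531 − -1.3960·2.6320 = +6.6295 (running +6.6295)
  i=2: -1.3960·-3.9184 − -5.3223·1.8531 = +15.3329 (running +21.9624)
  i=3: -5.3223·-4.4377 − 0.5733·-3.9184 = +25.8656 (running +47.8281)
  i=4: 0.5733·2.6320 − 1.5947·-4.4377 = +8.5858 (running +56.4138)
Area = |Σ|/2 = |56.4138|/2 = 28.2069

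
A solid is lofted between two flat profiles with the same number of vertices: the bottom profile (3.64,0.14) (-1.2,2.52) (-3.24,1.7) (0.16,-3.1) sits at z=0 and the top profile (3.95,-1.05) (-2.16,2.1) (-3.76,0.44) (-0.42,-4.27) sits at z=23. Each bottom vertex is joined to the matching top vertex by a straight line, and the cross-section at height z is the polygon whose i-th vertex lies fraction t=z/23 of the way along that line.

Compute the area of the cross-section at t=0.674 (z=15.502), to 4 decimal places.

Area at t=0.674: 21.5626

Cross-section at t=0.674: each vertex is (1-t)·p0[i] + t·p1[i].
  v1: (1-0.674)·(3.64,0.14) + 0.674·(3.95,-1.05) = (3.8489,-0.6621)
  v2: (1-0.674)·(-1.2,2.52) + 0.674·(-2.16,2.1) = (-1.8470,2.2369)
  v3: (1-0.674)·(-3.24,1.7) + 0.674·(-3.76,0.44) = (-3.5905,0.8508)
  v4: (1-0.674)·(0.16,-3.1) + 0.674·(-0.42,-4.27) = (-0.2309,-3.8886)
Shoelace sum Σ(x_i·y_{i+1} − x_{i+1}·y_i):
  i=1: 3.8489·2.2369 − -1.8470·-0.6621 = +7.3869 (running +7.3869)
  i=2: -1.8470·0.8508 − -3.5905·2.2369 = +6.4602 (running +13.8471)
  i=3: -3.5905·-3.8886 − -0.2309·0.8508 = +14.1583 (running +28.0055)
  i=4: -0.2309·-0.6621 − 3.8489·-3.8886 = +15.1198 (running +43.1253)
Area = |Σ|/2 = |43.1253|/2 = 21.5626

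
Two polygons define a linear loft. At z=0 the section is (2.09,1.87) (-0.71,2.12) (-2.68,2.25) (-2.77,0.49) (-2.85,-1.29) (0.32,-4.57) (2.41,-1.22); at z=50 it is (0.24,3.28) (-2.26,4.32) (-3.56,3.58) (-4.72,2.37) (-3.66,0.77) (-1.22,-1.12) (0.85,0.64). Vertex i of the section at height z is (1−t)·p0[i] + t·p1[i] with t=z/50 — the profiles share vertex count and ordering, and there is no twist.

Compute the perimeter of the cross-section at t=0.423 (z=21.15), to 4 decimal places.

Cross-section at t=0.423: each vertex is (1-t)·p0[i] + t·p1[i].
  v1: (1-0.423)·(2.09,1.87) + 0.423·(0.24,3.28) = (1.3074,2.4664)
  v2: (1-0.423)·(-0.71,2.12) + 0.423·(-2.26,4.32) = (-1.3656,3.0506)
  v3: (1-0.423)·(-2.68,2.25) + 0.423·(-3.56,3.58) = (-3.0522,2.8126)
  v4: (1-0.423)·(-2.77,0.49) + 0.423·(-4.72,2.37) = (-3.5949,1.2852)
  v5: (1-0.423)·(-2.85,-1.29) + 0.423·(-3.66,0.77) = (-3.1926,-0.4186)
  v6: (1-0.423)·(0.32,-4.57) + 0.423·(-1.22,-1.12) = (-0.3314,-3.1107)
  v7: (1-0.423)·(2.41,-1.22) + 0.423·(0.85,0.64) = (1.7501,-0.4332)
Perimeter = Σ |v_{i+1} − v_i|:
  edge 1→2: √(-2.6731² + 0.5842²) = 2.7362 (running 2.7362)
  edge 2→3: √(-1.6866² + -0.2380²) = 1.7033 (running 4.4395)
  edge 3→4: √(-0.5426² + -1.5274²) = 1.6209 (running 6.0604)
  edge 4→5: √(0.4022² + -1.7039²) = 1.7507 (running 7.8111)
  edge 5→6: √(2.8612² + -2.6920²) = 3.9286 (running 11.7396)
  edge 6→7: √(2.0815² + 2.6774²) = 3.3914 (running 15.1310)
  edge 7→1: √(-0.4427² + 2.8996²) = 2.9332 (running 18.0642)
Perimeter = 18.0642

Perimeter at t=0.423: 18.0642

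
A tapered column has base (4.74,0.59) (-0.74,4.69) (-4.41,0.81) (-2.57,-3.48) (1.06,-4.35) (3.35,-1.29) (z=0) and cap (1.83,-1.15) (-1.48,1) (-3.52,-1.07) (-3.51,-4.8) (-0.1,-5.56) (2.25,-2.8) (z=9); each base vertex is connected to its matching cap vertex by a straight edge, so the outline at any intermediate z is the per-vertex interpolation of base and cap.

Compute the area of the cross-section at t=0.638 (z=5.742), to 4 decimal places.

Cross-section at t=0.638: each vertex is (1-t)·p0[i] + t·p1[i].
  v1: (1-0.638)·(4.74,0.59) + 0.638·(1.83,-1.15) = (2.8834,-0.5201)
  v2: (1-0.638)·(-0.74,4.69) + 0.638·(-1.48,1) = (-1.2121,2.3358)
  v3: (1-0.638)·(-4.41,0.81) + 0.638·(-3.52,-1.07) = (-3.8422,-0.3894)
  v4: (1-0.638)·(-2.57,-3.48) + 0.638·(-3.51,-4.8) = (-3.1697,-4.3222)
  v5: (1-0.638)·(1.06,-4.35) + 0.638·(-0.1,-5.56) = (0.3199,-5.1220)
  v6: (1-0.638)·(3.35,-1.29) + 0.638·(2.25,-2.8) = (2.6482,-2.2534)
Shoelace sum Σ(x_i·y_{i+1} − x_{i+1}·y_i):
  i=1: 2.8834·2.3358 − -1.2121·-0.5201 = +6.1046 (running +6.1046)
  i=2: -1.2121·-0.3894 − -3.8422·2.3358 = +9.4465 (running +15.5511)
  i=3: -3.8422·-4.3222 − -3.1697·-0.3894 = +15.3721 (running +30.9232)
  i=4: -3.1697·-5.1220 − 0.3199·-4.3222 = +17.6180 (running +48.5412)
  i=5: 0.3199·-2.2534 − 2.6482·-5.1220 = +12.8431 (running +61.3843)
  i=6: 2.6482·-0.5201 − 2.8834·-2.2534 = +5.1201 (running +66.5044)
Area = |Σ|/2 = |66.5044|/2 = 33.2522

Area at t=0.638: 33.2522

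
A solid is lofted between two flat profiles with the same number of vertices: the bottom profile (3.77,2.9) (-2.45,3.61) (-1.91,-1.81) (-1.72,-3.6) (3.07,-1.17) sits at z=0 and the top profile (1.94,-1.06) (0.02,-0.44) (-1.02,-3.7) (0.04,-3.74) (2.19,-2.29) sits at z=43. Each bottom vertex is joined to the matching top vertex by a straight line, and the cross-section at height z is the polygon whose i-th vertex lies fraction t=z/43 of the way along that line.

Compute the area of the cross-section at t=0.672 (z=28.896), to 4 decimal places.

Area at t=0.672: 12.4508

Cross-section at t=0.672: each vertex is (1-t)·p0[i] + t·p1[i].
  v1: (1-0.672)·(3.77,2.9) + 0.672·(1.94,-1.06) = (2.5402,0.2389)
  v2: (1-0.672)·(-2.45,3.61) + 0.672·(0.02,-0.44) = (-0.7902,0.8884)
  v3: (1-0.672)·(-1.91,-1.81) + 0.672·(-1.02,-3.7) = (-1.3119,-3.0801)
  v4: (1-0.672)·(-1.72,-3.6) + 0.672·(0.04,-3.74) = (-0.5373,-3.6941)
  v5: (1-0.672)·(3.07,-1.17) + 0.672·(2.19,-2.29) = (2.4786,-1.9226)
Shoelace sum Σ(x_i·y_{i+1} − x_{i+1}·y_i):
  i=1: 2.5402·0.8884 − -0.7902·0.2389 = +2.4455 (running +2.4455)
  i=2: -0.7902·-3.0801 − -1.3119·0.8884 = +3.5993 (running +6.0448)
  i=3: -1.3119·-3.6941 − -0.5373·-3.0801 = +3.1915 (running +9.2362)
  i=4: -0.5373·-1.9226 − 2.4786·-3.6941 = +10.1893 (running +19.4255)
  i=5: 2.4786·0.2389 − 2.5402·-1.9226 = +5.4761 (running +24.9016)
Area = |Σ|/2 = |24.9016|/2 = 12.4508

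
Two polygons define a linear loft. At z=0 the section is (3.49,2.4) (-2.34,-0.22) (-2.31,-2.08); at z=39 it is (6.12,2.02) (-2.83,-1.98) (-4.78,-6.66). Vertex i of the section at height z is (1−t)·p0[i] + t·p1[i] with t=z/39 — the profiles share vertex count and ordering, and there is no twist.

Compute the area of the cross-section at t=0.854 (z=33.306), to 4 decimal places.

Cross-section at t=0.854: each vertex is (1-t)·p0[i] + t·p1[i].
  v1: (1-0.854)·(3.49,2.4) + 0.854·(6.12,2.02) = (5.7360,2.0755)
  v2: (1-0.854)·(-2.34,-0.22) + 0.854·(-2.83,-1.98) = (-2.7585,-1.7230)
  v3: (1-0.854)·(-2.31,-2.08) + 0.854·(-4.78,-6.66) = (-4.4194,-5.9913)
Shoelace sum Σ(x_i·y_{i+1} − x_{i+1}·y_i):
  i=1: 5.7360·-1.7230 − -2.7585·2.0755 = -4.1583 (running -4.1583)
  i=2: -2.7585·-5.9913 − -4.4194·-1.7230 = +8.9120 (running +4.7538)
  i=3: -4.4194·2.0755 − 5.7360·-5.9913 = +25.1940 (running +29.9478)
Area = |Σ|/2 = |29.9478|/2 = 14.9739

Area at t=0.854: 14.9739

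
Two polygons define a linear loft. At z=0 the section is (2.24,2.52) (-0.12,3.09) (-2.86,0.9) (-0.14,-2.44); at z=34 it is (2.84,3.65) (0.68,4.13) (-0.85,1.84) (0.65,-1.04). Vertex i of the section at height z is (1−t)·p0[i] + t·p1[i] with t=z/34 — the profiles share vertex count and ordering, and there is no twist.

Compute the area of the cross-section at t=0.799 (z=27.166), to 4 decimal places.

Cross-section at t=0.799: each vertex is (1-t)·p0[i] + t·p1[i].
  v1: (1-0.799)·(2.24,2.52) + 0.799·(2.84,3.65) = (2.7194,3.4229)
  v2: (1-0.799)·(-0.12,3.09) + 0.799·(0.68,4.13) = (0.5192,3.9210)
  v3: (1-0.799)·(-2.86,0.9) + 0.799·(-0.85,1.84) = (-1.2540,1.6511)
  v4: (1-0.799)·(-0.14,-2.44) + 0.799·(0.65,-1.04) = (0.4912,-1.3214)
Shoelace sum Σ(x_i·y_{i+1} − x_{i+1}·y_i):
  i=1: 2.7194·3.9210 − 0.5192·3.4229 = +8.8855 (running +8.8855)
  i=2: 0.5192·1.6511 − -1.2540·3.9210 = +5.7742 (running +14.6597)
  i=3: -1.2540·-1.3214 − 0.4912·1.6511 = +0.8460 (running +15.5057)
  i=4: 0.4912·3.4229 − 2.7194·-1.3214 = +5.2748 (running +20.7805)
Area = |Σ|/2 = |20.7805|/2 = 10.3902

Area at t=0.799: 10.3902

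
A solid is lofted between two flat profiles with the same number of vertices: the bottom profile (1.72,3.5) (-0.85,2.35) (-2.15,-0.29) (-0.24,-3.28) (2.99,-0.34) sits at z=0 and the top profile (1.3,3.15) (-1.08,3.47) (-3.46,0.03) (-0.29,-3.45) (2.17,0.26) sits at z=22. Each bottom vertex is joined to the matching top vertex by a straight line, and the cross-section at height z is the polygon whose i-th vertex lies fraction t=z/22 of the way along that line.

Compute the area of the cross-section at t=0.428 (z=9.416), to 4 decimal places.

Area at t=0.428: 21.1188

Cross-section at t=0.428: each vertex is (1-t)·p0[i] + t·p1[i].
  v1: (1-0.428)·(1.72,3.5) + 0.428·(1.3,3.15) = (1.5402,3.3502)
  v2: (1-0.428)·(-0.85,2.35) + 0.428·(-1.08,3.47) = (-0.9484,2.8294)
  v3: (1-0.428)·(-2.15,-0.29) + 0.428·(-3.46,0.03) = (-2.7107,-0.1530)
  v4: (1-0.428)·(-0.24,-3.28) + 0.428·(-0.29,-3.45) = (-0.2614,-3.3528)
  v5: (1-0.428)·(2.99,-0.34) + 0.428·(2.17,0.26) = (2.6390,-0.0832)
Shoelace sum Σ(x_i·y_{i+1} − x_{i+1}·y_i):
  i=1: 1.5402·2.8294 − -0.9484·3.3502 = +7.5354 (running +7.5354)
  i=2: -0.9484·-0.1530 − -2.7107·2.8294 = +7.8146 (running +15.3500)
  i=3: -2.7107·-3.3528 − -0.2614·-0.1530 = +9.0483 (running +24.3983)
  i=4: -0.2614·-0.0832 − 2.6390·-3.3528 = +8.8698 (running +33.2681)
  i=5: 2.6390·3.3502 − 1.5402·-0.0832 = +8.9695 (running +42.2375)
Area = |Σ|/2 = |42.2375|/2 = 21.1188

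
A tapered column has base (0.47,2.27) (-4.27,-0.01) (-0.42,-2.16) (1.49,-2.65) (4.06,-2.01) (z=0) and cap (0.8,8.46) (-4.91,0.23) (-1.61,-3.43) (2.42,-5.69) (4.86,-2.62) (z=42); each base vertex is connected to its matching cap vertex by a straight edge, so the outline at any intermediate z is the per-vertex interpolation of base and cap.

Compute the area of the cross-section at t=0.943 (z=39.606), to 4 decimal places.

Area at t=0.943: 67.1614

Cross-section at t=0.943: each vertex is (1-t)·p0[i] + t·p1[i].
  v1: (1-0.943)·(0.47,2.27) + 0.943·(0.8,8.46) = (0.7812,8.1072)
  v2: (1-0.943)·(-4.27,-0.01) + 0.943·(-4.91,0.23) = (-4.8735,0.2163)
  v3: (1-0.943)·(-0.42,-2.16) + 0.943·(-1.61,-3.43) = (-1.5422,-3.3576)
  v4: (1-0.943)·(1.49,-2.65) + 0.943·(2.42,-5.69) = (2.3670,-5.5167)
  v5: (1-0.943)·(4.06,-2.01) + 0.943·(4.86,-2.62) = (4.8144,-2.5852)
Shoelace sum Σ(x_i·y_{i+1} − x_{i+1}·y_i):
  i=1: 0.7812·0.2163 − -4.8735·8.1072 = +39.6794 (running +39.6794)
  i=2: -4.8735·-3.3576 − -1.5422·0.2163 = +16.6970 (running +56.3764)
  i=3: -1.5422·-5.5167 − 2.3670·-3.3576 = +16.4551 (running +72.8316)
  i=4: 2.3670·-2.5852 − 4.8144·-5.5167 = +20.4405 (running +93.2721)
  i=5: 4.8144·8.1072 − 0.7812·-2.5852 = +41.0507 (running +134.3228)
Area = |Σ|/2 = |134.3228|/2 = 67.1614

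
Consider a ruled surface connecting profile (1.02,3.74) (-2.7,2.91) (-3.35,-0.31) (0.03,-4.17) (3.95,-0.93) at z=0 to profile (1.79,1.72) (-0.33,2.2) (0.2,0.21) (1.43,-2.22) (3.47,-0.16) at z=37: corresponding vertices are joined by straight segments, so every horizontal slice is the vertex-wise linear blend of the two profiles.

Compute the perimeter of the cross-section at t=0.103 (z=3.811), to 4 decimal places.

Cross-section at t=0.103: each vertex is (1-t)·p0[i] + t·p1[i].
  v1: (1-0.103)·(1.02,3.74) + 0.103·(1.79,1.72) = (1.0993,3.5319)
  v2: (1-0.103)·(-2.7,2.91) + 0.103·(-0.33,2.2) = (-2.4559,2.8369)
  v3: (1-0.103)·(-3.35,-0.31) + 0.103·(0.2,0.21) = (-2.9844,-0.2564)
  v4: (1-0.103)·(0.03,-4.17) + 0.103·(1.43,-2.22) = (0.1742,-3.9691)
  v5: (1-0.103)·(3.95,-0.93) + 0.103·(3.47,-0.16) = (3.9006,-0.8507)
Perimeter = Σ |v_{i+1} − v_i|:
  edge 1→2: √(-3.5552² + -0.6951²) = 3.6225 (running 3.6225)
  edge 2→3: √(-0.5285² + -3.0933²) = 3.1381 (running 6.7606)
  edge 3→4: √(3.1585² + -3.7127²) = 4.8745 (running 11.6351)
  edge 4→5: √(3.7264² + 3.1185²) = 4.8591 (running 16.4942)
  edge 5→1: √(-2.8013² + 4.3826²) = 5.2014 (running 21.6956)
Perimeter = 21.6956

Perimeter at t=0.103: 21.6956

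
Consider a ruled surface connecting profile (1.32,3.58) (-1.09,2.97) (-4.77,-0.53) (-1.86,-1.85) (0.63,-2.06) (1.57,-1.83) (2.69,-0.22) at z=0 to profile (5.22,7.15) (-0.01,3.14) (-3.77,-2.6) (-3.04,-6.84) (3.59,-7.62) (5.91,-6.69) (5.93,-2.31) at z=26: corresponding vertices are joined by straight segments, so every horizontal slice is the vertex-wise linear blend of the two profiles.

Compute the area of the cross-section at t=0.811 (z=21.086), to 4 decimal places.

Area at t=0.811: 80.7509

Cross-section at t=0.811: each vertex is (1-t)·p0[i] + t·p1[i].
  v1: (1-0.811)·(1.32,3.58) + 0.811·(5.22,7.15) = (4.4829,6.4753)
  v2: (1-0.811)·(-1.09,2.97) + 0.811·(-0.01,3.14) = (-0.2141,3.1079)
  v3: (1-0.811)·(-4.77,-0.53) + 0.811·(-3.77,-2.6) = (-3.9590,-2.2088)
  v4: (1-0.811)·(-1.86,-1.85) + 0.811·(-3.04,-6.84) = (-2.8170,-5.8969)
  v5: (1-0.811)·(0.63,-2.06) + 0.811·(3.59,-7.62) = (3.0306,-6.5692)
  v6: (1-0.811)·(1.57,-1.83) + 0.811·(5.91,-6.69) = (5.0897,-5.7715)
  v7: (1-0.811)·(2.69,-0.22) + 0.811·(5.93,-2.31) = (5.3176,-1.9150)
Shoelace sum Σ(x_i·y_{i+1} − x_{i+1}·y_i):
  i=1: 4.4829·3.1079 − -0.2141·6.4753 = +15.3188 (running +15.3188)
  i=2: -0.2141·-2.2088 − -3.9590·3.1079 = +12.7770 (running +28.0958)
  i=3: -3.9590·-5.8969 − -2.8170·-2.2088 = +17.1237 (running +45.2195)
  i=4: -2.8170·-6.5692 − 3.0306·-5.8969 = +36.3761 (running +81.5956)
  i=5: 3.0306·-5.7715 − 5.0897·-6.5692 = +15.9446 (running +97.5401)
  i=6: 5.0897·-1.9150 − 5.3176·-5.7715 = +20.9437 (running +118.4839)
  i=7: 5.3176·6.4753 − 4.4829·-1.9150 = +43.0179 (running +161.5017)
Area = |Σ|/2 = |161.5017|/2 = 80.7509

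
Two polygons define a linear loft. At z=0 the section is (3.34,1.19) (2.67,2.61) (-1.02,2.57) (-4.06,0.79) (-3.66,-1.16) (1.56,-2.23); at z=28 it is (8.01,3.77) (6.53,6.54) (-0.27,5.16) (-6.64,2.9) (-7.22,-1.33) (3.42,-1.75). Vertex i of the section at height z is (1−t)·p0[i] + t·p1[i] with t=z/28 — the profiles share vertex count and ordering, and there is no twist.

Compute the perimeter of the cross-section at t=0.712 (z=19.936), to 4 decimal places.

Cross-section at t=0.712: each vertex is (1-t)·p0[i] + t·p1[i].
  v1: (1-0.712)·(3.34,1.19) + 0.712·(8.01,3.77) = (6.6650,3.0270)
  v2: (1-0.712)·(2.67,2.61) + 0.712·(6.53,6.54) = (5.4183,5.4082)
  v3: (1-0.712)·(-1.02,2.57) + 0.712·(-0.27,5.16) = (-0.4860,4.4141)
  v4: (1-0.712)·(-4.06,0.79) + 0.712·(-6.64,2.9) = (-5.8970,2.2923)
  v5: (1-0.712)·(-3.66,-1.16) + 0.712·(-7.22,-1.33) = (-6.1947,-1.2810)
  v6: (1-0.712)·(1.56,-2.23) + 0.712·(3.42,-1.75) = (2.8843,-1.8882)
Perimeter = Σ |v_{i+1} − v_i|:
  edge 1→2: √(-1.2467² + 2.3812²) = 2.6878 (running 2.6878)
  edge 2→3: √(-5.9043² + -0.9941²) = 5.9874 (running 8.6752)
  edge 3→4: √(-5.4110² + -2.1218²) = 5.8121 (running 14.4873)
  edge 4→5: √(-0.2978² + -3.5734²) = 3.5857 (running 18.0731)
  edge 5→6: √(9.0790² + -0.6072²) = 9.0993 (running 27.1724)
  edge 6→1: √(3.7807² + 4.9152²) = 6.2011 (running 33.3735)
Perimeter = 33.3735

Perimeter at t=0.712: 33.3735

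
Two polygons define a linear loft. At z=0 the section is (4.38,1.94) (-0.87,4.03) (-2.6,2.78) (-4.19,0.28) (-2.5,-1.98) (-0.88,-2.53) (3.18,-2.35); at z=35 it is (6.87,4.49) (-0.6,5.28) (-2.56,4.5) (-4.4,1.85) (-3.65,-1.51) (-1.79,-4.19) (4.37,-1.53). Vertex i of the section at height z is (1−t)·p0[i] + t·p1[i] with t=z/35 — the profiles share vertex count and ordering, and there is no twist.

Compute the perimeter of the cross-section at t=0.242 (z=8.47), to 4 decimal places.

Cross-section at t=0.242: each vertex is (1-t)·p0[i] + t·p1[i].
  v1: (1-0.242)·(4.38,1.94) + 0.242·(6.87,4.49) = (4.9826,2.5571)
  v2: (1-0.242)·(-0.87,4.03) + 0.242·(-0.6,5.28) = (-0.8047,4.3325)
  v3: (1-0.242)·(-2.6,2.78) + 0.242·(-2.56,4.5) = (-2.5903,3.1962)
  v4: (1-0.242)·(-4.19,0.28) + 0.242·(-4.4,1.85) = (-4.2408,0.6599)
  v5: (1-0.242)·(-2.5,-1.98) + 0.242·(-3.65,-1.51) = (-2.7783,-1.8663)
  v6: (1-0.242)·(-0.88,-2.53) + 0.242·(-1.79,-4.19) = (-1.1002,-2.9317)
  v7: (1-0.242)·(3.18,-2.35) + 0.242·(4.37,-1.53) = (3.4680,-2.1516)
Perimeter = Σ |v_{i+1} − v_i|:
  edge 1→2: √(-5.7872² + 1.7754²) = 6.0534 (running 6.0534)
  edge 2→3: √(-1.7857² + -1.1363²) = 2.1165 (running 8.1700)
  edge 3→4: √(-1.6505² + -2.5363²) = 3.0260 (running 11.1960)
  edge 4→5: √(1.4625² + -2.5262²) = 2.9190 (running 14.1150)
  edge 5→6: √(1.6781² + -1.0655²) = 1.9878 (running 16.1028)
  edge 6→7: √(4.5682² + 0.7802²) = 4.6343 (running 20.7371)
  edge 7→1: √(1.5146² + 4.7087²) = 4.9463 (running 25.6834)
Perimeter = 25.6834

Perimeter at t=0.242: 25.6834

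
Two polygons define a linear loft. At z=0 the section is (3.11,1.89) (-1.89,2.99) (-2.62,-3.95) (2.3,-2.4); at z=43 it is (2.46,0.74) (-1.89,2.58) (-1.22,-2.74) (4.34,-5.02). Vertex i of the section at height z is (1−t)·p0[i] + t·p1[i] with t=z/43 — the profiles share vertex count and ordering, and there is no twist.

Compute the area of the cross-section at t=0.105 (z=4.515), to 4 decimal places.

Cross-section at t=0.105: each vertex is (1-t)·p0[i] + t·p1[i].
  v1: (1-0.105)·(3.11,1.89) + 0.105·(2.46,0.74) = (3.0417,1.7692)
  v2: (1-0.105)·(-1.89,2.99) + 0.105·(-1.89,2.58) = (-1.8900,2.9470)
  v3: (1-0.105)·(-2.62,-3.95) + 0.105·(-1.22,-2.74) = (-2.4730,-3.8230)
  v4: (1-0.105)·(2.3,-2.4) + 0.105·(4.34,-5.02) = (2.5142,-2.6751)
Shoelace sum Σ(x_i·y_{i+1} − x_{i+1}·y_i):
  i=1: 3.0417·2.9470 − -1.8900·1.7692 = +12.3078 (running +12.3078)
  i=2: -1.8900·-3.8230 − -2.4730·2.9470 = +14.5132 (running +26.8210)
  i=3: -2.4730·-2.6751 − 2.5142·-3.8230 = +16.2272 (running +43.0481)
  i=4: 2.5142·1.7692 − 3.0417·-2.6751 = +12.5852 (running +55.6334)
Area = |Σ|/2 = |55.6334|/2 = 27.8167

Area at t=0.105: 27.8167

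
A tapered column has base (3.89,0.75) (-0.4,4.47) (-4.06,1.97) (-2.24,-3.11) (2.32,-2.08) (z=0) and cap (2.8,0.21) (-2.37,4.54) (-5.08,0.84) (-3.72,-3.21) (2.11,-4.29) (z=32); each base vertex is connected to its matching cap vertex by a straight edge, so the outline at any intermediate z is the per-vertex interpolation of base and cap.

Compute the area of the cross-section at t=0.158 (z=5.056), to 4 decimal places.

Cross-section at t=0.158: each vertex is (1-t)·p0[i] + t·p1[i].
  v1: (1-0.158)·(3.89,0.75) + 0.158·(2.8,0.21) = (3.7178,0.6647)
  v2: (1-0.158)·(-0.4,4.47) + 0.158·(-2.37,4.54) = (-0.7113,4.4811)
  v3: (1-0.158)·(-4.06,1.97) + 0.158·(-5.08,0.84) = (-4.2212,1.7915)
  v4: (1-0.158)·(-2.24,-3.11) + 0.158·(-3.72,-3.21) = (-2.4738,-3.1258)
  v5: (1-0.158)·(2.32,-2.08) + 0.158·(2.11,-4.29) = (2.2868,-2.4292)
Shoelace sum Σ(x_i·y_{i+1} − x_{i+1}·y_i):
  i=1: 3.7178·4.4811 − -0.7113·0.6647 = +17.1324 (running +17.1324)
  i=2: -0.7113·1.7915 − -4.2212·4.4811 = +17.6411 (running +34.7734)
  i=3: -4.2212·-3.1258 − -2.4738·1.7915 = +17.6263 (running +52.3997)
  i=4: -2.4738·-2.4292 − 2.2868·-3.1258 = +13.1575 (running +65.5573)
  i=5: 2.2868·0.6647 − 3.7178·-2.4292 = +10.5512 (running +76.1084)
Area = |Σ|/2 = |76.1084|/2 = 38.0542

Area at t=0.158: 38.0542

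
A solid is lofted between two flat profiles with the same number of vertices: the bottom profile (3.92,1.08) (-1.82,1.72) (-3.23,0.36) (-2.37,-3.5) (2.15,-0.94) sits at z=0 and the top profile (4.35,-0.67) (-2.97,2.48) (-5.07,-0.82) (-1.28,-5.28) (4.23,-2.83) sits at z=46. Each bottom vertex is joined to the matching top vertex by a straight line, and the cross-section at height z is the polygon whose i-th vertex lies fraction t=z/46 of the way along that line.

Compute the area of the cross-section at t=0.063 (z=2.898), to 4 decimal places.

Area at t=0.063: 22.0000

Cross-section at t=0.063: each vertex is (1-t)·p0[i] + t·p1[i].
  v1: (1-0.063)·(3.92,1.08) + 0.063·(4.35,-0.67) = (3.9471,0.9698)
  v2: (1-0.063)·(-1.82,1.72) + 0.063·(-2.97,2.48) = (-1.8925,1.7679)
  v3: (1-0.063)·(-3.23,0.36) + 0.063·(-5.07,-0.82) = (-3.3459,0.2857)
  v4: (1-0.063)·(-2.37,-3.5) + 0.063·(-1.28,-5.28) = (-2.3013,-3.6121)
  v5: (1-0.063)·(2.15,-0.94) + 0.063·(4.23,-2.83) = (2.2810,-1.0591)
Shoelace sum Σ(x_i·y_{i+1} − x_{i+1}·y_i):
  i=1: 3.9471·1.7679 − -1.8925·0.9698 = +8.8132 (running +8.8132)
  i=2: -1.8925·0.2857 − -3.3459·1.7679 = +5.3746 (running +14.1878)
  i=3: -3.3459·-3.6121 − -2.3013·0.2857 = +12.7433 (running +26.9311)
  i=4: -2.3013·-1.0591 − 2.2810·-3.6121 = +10.6767 (running +37.6078)
  i=5: 2.2810·0.9698 − 3.9471·-1.0591 = +6.3923 (running +44.0001)
Area = |Σ|/2 = |44.0001|/2 = 22.0000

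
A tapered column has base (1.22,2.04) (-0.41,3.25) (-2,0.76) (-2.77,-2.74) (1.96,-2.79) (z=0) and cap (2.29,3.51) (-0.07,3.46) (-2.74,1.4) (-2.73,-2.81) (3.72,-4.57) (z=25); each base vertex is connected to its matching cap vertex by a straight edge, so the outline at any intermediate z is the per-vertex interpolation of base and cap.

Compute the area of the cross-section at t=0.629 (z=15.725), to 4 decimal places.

Cross-section at t=0.629: each vertex is (1-t)·p0[i] + t·p1[i].
  v1: (1-0.629)·(1.22,2.04) + 0.629·(2.29,3.51) = (1.8930,2.9646)
  v2: (1-0.629)·(-0.41,3.25) + 0.629·(-0.07,3.46) = (-0.1961,3.3821)
  v3: (1-0.629)·(-2,0.76) + 0.629·(-2.74,1.4) = (-2.4655,1.1626)
  v4: (1-0.629)·(-2.77,-2.74) + 0.629·(-2.73,-2.81) = (-2.7448,-2.7840)
  v5: (1-0.629)·(1.96,-2.79) + 0.629·(3.72,-4.57) = (3.0670,-3.9096)
Shoelace sum Σ(x_i·y_{i+1} − x_{i+1}·y_i):
  i=1: 1.8930·3.3821 − -0.1961·2.9646 = +6.9839 (running +6.9839)
  i=2: -0.1961·1.1626 − -2.4655·3.3821 = +8.1104 (running +15.0943)
  i=3: -2.4655·-2.7840 − -2.7448·1.1626 = +10.0550 (running +25.1492)
  i=4: -2.7448·-3.9096 − 3.0670·-2.7840 = +19.2700 (running +44.4192)
  i=5: 3.0670·2.9646 − 1.8930·-3.9096 = +16.4937 (running +60.9129)
Area = |Σ|/2 = |60.9129|/2 = 30.4564

Area at t=0.629: 30.4564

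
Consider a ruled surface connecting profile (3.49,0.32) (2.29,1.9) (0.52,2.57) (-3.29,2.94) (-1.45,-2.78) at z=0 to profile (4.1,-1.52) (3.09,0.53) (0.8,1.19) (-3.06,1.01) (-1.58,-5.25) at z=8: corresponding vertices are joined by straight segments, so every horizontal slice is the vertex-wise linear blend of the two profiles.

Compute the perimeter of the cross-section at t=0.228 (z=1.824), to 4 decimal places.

Cross-section at t=0.228: each vertex is (1-t)·p0[i] + t·p1[i].
  v1: (1-0.228)·(3.49,0.32) + 0.228·(4.1,-1.52) = (3.6291,-0.0995)
  v2: (1-0.228)·(2.29,1.9) + 0.228·(3.09,0.53) = (2.4724,1.5876)
  v3: (1-0.228)·(0.52,2.57) + 0.228·(0.8,1.19) = (0.5838,2.2554)
  v4: (1-0.228)·(-3.29,2.94) + 0.228·(-3.06,1.01) = (-3.2376,2.5000)
  v5: (1-0.228)·(-1.45,-2.78) + 0.228·(-1.58,-5.25) = (-1.4796,-3.3432)
Perimeter = Σ |v_{i+1} − v_i|:
  edge 1→2: √(-1.1567² + 1.6872²) = 2.0456 (running 2.0456)
  edge 2→3: √(-1.8886² + 0.6677²) = 2.0031 (running 4.0487)
  edge 3→4: √(-3.8214² + 0.2446²) = 3.8292 (running 7.8779)
  edge 4→5: √(1.7579² + -5.8431²) = 6.1018 (running 13.9798)
  edge 5→1: √(5.1087² + 3.2436²) = 6.0515 (running 20.0312)
Perimeter = 20.0312

Perimeter at t=0.228: 20.0312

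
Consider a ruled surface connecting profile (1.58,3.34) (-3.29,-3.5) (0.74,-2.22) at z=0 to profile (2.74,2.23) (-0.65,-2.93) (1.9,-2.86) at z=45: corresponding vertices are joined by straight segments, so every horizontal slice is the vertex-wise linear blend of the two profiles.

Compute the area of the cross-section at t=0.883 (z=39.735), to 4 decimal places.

Area at t=0.883: 6.9165

Cross-section at t=0.883: each vertex is (1-t)·p0[i] + t·p1[i].
  v1: (1-0.883)·(1.58,3.34) + 0.883·(2.74,2.23) = (2.6043,2.3599)
  v2: (1-0.883)·(-3.29,-3.5) + 0.883·(-0.65,-2.93) = (-0.9589,-2.9967)
  v3: (1-0.883)·(0.74,-2.22) + 0.883·(1.9,-2.86) = (1.7643,-2.7851)
Shoelace sum Σ(x_i·y_{i+1} − x_{i+1}·y_i):
  i=1: 2.6043·-2.9967 − -0.9589·2.3599 = -5.5414 (running -5.5414)
  i=2: -0.9589·-2.7851 − 1.7643·-2.9967 = +7.9576 (running +2.4162)
  i=3: 1.7643·2.3599 − 2.6043·-2.7851 = +11.4167 (running +13.8329)
Area = |Σ|/2 = |13.8329|/2 = 6.9165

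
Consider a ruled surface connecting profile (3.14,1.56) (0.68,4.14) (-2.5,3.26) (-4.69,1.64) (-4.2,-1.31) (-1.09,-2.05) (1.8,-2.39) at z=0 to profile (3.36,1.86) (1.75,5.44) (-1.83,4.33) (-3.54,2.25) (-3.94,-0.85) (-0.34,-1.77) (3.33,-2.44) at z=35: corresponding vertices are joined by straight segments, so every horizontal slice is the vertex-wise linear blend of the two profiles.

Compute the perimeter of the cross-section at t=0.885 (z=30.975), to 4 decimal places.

Cross-section at t=0.885: each vertex is (1-t)·p0[i] + t·p1[i].
  v1: (1-0.885)·(3.14,1.56) + 0.885·(3.36,1.86) = (3.3347,1.8255)
  v2: (1-0.885)·(0.68,4.14) + 0.885·(1.75,5.44) = (1.6270,5.2905)
  v3: (1-0.885)·(-2.5,3.26) + 0.885·(-1.83,4.33) = (-1.9070,4.2069)
  v4: (1-0.885)·(-4.69,1.64) + 0.885·(-3.54,2.25) = (-3.6723,2.1799)
  v5: (1-0.885)·(-4.2,-1.31) + 0.885·(-3.94,-0.85) = (-3.9699,-0.9029)
  v6: (1-0.885)·(-1.09,-2.05) + 0.885·(-0.34,-1.77) = (-0.4263,-1.8022)
  v7: (1-0.885)·(1.8,-2.39) + 0.885·(3.33,-2.44) = (3.1540,-2.4342)
Perimeter = Σ |v_{i+1} − v_i|:
  edge 1→2: √(-1.7077² + 3.4650²) = 3.8630 (running 3.8630)
  edge 2→3: √(-3.5340² + -1.0835²) = 3.6964 (running 7.5594)
  edge 3→4: √(-1.7652² + -2.0271²) = 2.6879 (running 10.2473)
  edge 4→5: √(-0.2976² + -3.0827²) = 3.0971 (running 13.3444)
  edge 5→6: √(3.5436² + -0.8993²) = 3.6560 (running 17.0004)
  edge 6→7: √(3.5803² + -0.6320²) = 3.6357 (running 20.6360)
  edge 7→1: √(0.1806² + 4.2597²) = 4.2636 (running 24.8996)
Perimeter = 24.8996

Perimeter at t=0.885: 24.8996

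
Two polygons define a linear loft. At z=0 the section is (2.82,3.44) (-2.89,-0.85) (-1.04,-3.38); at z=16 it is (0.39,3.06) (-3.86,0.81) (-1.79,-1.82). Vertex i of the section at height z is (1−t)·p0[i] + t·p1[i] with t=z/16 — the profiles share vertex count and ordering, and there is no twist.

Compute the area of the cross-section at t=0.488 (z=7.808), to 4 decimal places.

Cross-section at t=0.488: each vertex is (1-t)·p0[i] + t·p1[i].
  v1: (1-0.488)·(2.82,3.44) + 0.488·(0.39,3.06) = (1.6342,3.2546)
  v2: (1-0.488)·(-2.89,-0.85) + 0.488·(-3.86,0.81) = (-3.3634,-0.0399)
  v3: (1-0.488)·(-1.04,-3.38) + 0.488·(-1.79,-1.82) = (-1.4060,-2.6187)
Shoelace sum Σ(x_i·y_{i+1} − x_{i+1}·y_i):
  i=1: 1.6342·-0.0399 − -3.3634·3.2546 = +10.8810 (running +10.8810)
  i=2: -3.3634·-2.6187 − -1.4060·-0.0399 = +8.7516 (running +19.6326)
  i=3: -1.4060·3.2546 − 1.6342·-2.6187 = -0.2965 (running +19.3361)
Area = |Σ|/2 = |19.3361|/2 = 9.6680

Area at t=0.488: 9.6680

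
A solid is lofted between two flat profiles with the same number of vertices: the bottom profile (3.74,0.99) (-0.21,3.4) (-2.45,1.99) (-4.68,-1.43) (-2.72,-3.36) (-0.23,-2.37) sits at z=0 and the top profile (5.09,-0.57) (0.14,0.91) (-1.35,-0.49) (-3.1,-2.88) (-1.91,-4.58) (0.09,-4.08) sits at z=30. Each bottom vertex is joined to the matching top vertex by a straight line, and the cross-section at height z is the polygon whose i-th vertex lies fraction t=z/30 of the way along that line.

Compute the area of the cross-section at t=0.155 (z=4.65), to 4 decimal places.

Cross-section at t=0.155: each vertex is (1-t)·p0[i] + t·p1[i].
  v1: (1-0.155)·(3.74,0.99) + 0.155·(5.09,-0.57) = (3.9492,0.7482)
  v2: (1-0.155)·(-0.21,3.4) + 0.155·(0.14,0.91) = (-0.1557,3.0140)
  v3: (1-0.155)·(-2.45,1.99) + 0.155·(-1.35,-0.49) = (-2.2795,1.6056)
  v4: (1-0.155)·(-4.68,-1.43) + 0.155·(-3.1,-2.88) = (-4.4351,-1.6547)
  v5: (1-0.155)·(-2.72,-3.36) + 0.155·(-1.91,-4.58) = (-2.5945,-3.5491)
  v6: (1-0.155)·(-0.23,-2.37) + 0.155·(0.09,-4.08) = (-0.1804,-2.6351)
Shoelace sum Σ(x_i·y_{i+1} − x_{i+1}·y_i):
  i=1: 3.9492·3.0140 − -0.1557·0.7482 = +12.0198 (running +12.0198)
  i=2: -0.1557·1.6056 − -2.2795·3.0140 = +6.6205 (running +18.6402)
  i=3: -2.2795·-1.6547 − -4.4351·1.6056 = +10.8930 (running +29.5332)
  i=4: -4.4351·-3.5491 − -2.5945·-1.6547 = +11.4474 (running +40.9807)
  i=5: -2.5945·-2.6351 − -0.1804·-3.5491 = +6.1962 (running +47.1769)
  i=6: -0.1804·0.7482 − 3.9492·-2.6351 = +10.2715 (running +57.4484)
Area = |Σ|/2 = |57.4484|/2 = 28.7242

Area at t=0.155: 28.7242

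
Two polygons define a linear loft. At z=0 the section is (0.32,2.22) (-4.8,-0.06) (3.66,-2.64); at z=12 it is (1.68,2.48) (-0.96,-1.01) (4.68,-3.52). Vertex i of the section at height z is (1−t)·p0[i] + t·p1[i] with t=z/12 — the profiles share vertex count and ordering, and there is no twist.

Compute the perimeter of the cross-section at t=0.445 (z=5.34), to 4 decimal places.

Perimeter at t=0.445: 18.7923

Cross-section at t=0.445: each vertex is (1-t)·p0[i] + t·p1[i].
  v1: (1-0.445)·(0.32,2.22) + 0.445·(1.68,2.48) = (0.9252,2.3357)
  v2: (1-0.445)·(-4.8,-0.06) + 0.445·(-0.96,-1.01) = (-3.0912,-0.4828)
  v3: (1-0.445)·(3.66,-2.64) + 0.445·(4.68,-3.52) = (4.1139,-3.0316)
Perimeter = Σ |v_{i+1} − v_i|:
  edge 1→2: √(-4.0164² + -2.8185²) = 4.9066 (running 4.9066)
  edge 2→3: √(7.2051² + -2.5488²) = 7.6427 (running 12.5493)
  edge 3→1: √(-3.1887² + 5.3673²) = 6.2431 (running 18.7923)
Perimeter = 18.7923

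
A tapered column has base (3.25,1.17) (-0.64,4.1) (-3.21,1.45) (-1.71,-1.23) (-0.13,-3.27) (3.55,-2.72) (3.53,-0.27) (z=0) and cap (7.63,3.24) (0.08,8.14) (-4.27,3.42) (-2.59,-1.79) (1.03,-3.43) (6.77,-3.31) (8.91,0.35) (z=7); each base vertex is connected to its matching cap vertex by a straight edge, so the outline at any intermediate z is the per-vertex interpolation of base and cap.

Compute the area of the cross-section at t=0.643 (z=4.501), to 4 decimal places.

Cross-section at t=0.643: each vertex is (1-t)·p0[i] + t·p1[i].
  v1: (1-0.643)·(3.25,1.17) + 0.643·(7.63,3.24) = (6.0663,2.5010)
  v2: (1-0.643)·(-0.64,4.1) + 0.643·(0.08,8.14) = (-0.1770,6.6977)
  v3: (1-0.643)·(-3.21,1.45) + 0.643·(-4.27,3.42) = (-3.8916,2.7167)
  v4: (1-0.643)·(-1.71,-1.23) + 0.643·(-2.59,-1.79) = (-2.2758,-1.5901)
  v5: (1-0.643)·(-0.13,-3.27) + 0.643·(1.03,-3.43) = (0.6159,-3.3729)
  v6: (1-0.643)·(3.55,-2.72) + 0.643·(6.77,-3.31) = (5.6205,-3.0994)
  v7: (1-0.643)·(3.53,-0.27) + 0.643·(8.91,0.35) = (6.9893,0.1287)
Shoelace sum Σ(x_i·y_{i+1} − x_{i+1}·y_i):
  i=1: 6.0663·6.6977 − -0.1770·2.5010 = +41.0734 (running +41.0734)
  i=2: -0.1770·2.7167 − -3.8916·6.6977 = +25.5837 (running +66.6572)
  i=3: -3.8916·-1.5901 − -2.2758·2.7167 = +12.3707 (running +79.0279)
  i=4: -2.2758·-3.3729 − 0.6159·-1.5901 = +8.6554 (running +87.6833)
  i=5: 0.6159·-3.0994 − 5.6205·-3.3729 = +17.0483 (running +104.7316)
  i=6: 5.6205·0.1287 − 6.9893·-3.0994 = +22.3857 (running +127.1173)
  i=7: 6.9893·2.5010 − 6.0663·0.1287 = +16.6999 (running +143.8172)
Area = |Σ|/2 = |143.8172|/2 = 71.9086

Area at t=0.643: 71.9086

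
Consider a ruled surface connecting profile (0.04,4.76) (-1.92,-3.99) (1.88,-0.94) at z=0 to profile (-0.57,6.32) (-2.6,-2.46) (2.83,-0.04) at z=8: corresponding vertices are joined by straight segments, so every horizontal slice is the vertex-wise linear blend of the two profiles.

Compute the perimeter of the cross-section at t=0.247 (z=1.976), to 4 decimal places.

Cross-section at t=0.247: each vertex is (1-t)·p0[i] + t·p1[i].
  v1: (1-0.247)·(0.04,4.76) + 0.247·(-0.57,6.32) = (-0.1107,5.1453)
  v2: (1-0.247)·(-1.92,-3.99) + 0.247·(-2.6,-2.46) = (-2.0880,-3.6121)
  v3: (1-0.247)·(1.88,-0.94) + 0.247·(2.83,-0.04) = (2.1147,-0.7177)
Perimeter = Σ |v_{i+1} − v_i|:
  edge 1→2: √(-1.9773² + -8.7574²) = 8.9779 (running 8.9779)
  edge 2→3: √(4.2026² + 2.8944²) = 5.1029 (running 14.0807)
  edge 3→1: √(-2.2253² + 5.8630²) = 6.2711 (running 20.3519)
Perimeter = 20.3519

Perimeter at t=0.247: 20.3519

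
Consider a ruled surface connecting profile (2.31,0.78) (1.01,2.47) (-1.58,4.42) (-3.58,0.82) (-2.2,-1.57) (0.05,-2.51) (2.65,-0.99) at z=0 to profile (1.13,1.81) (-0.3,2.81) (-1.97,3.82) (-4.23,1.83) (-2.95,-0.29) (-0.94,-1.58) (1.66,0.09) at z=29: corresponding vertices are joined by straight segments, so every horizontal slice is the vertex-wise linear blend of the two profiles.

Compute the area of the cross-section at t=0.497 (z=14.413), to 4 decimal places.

Cross-section at t=0.497: each vertex is (1-t)·p0[i] + t·p1[i].
  v1: (1-0.497)·(2.31,0.78) + 0.497·(1.13,1.81) = (1.7235,1.2919)
  v2: (1-0.497)·(1.01,2.47) + 0.497·(-0.3,2.81) = (0.3589,2.6390)
  v3: (1-0.497)·(-1.58,4.42) + 0.497·(-1.97,3.82) = (-1.7738,4.1218)
  v4: (1-0.497)·(-3.58,0.82) + 0.497·(-4.23,1.83) = (-3.9031,1.3220)
  v5: (1-0.497)·(-2.2,-1.57) + 0.497·(-2.95,-0.29) = (-2.5728,-0.9338)
  v6: (1-0.497)·(0.05,-2.51) + 0.497·(-0.94,-1.58) = (-0.4420,-2.0478)
  v7: (1-0.497)·(2.65,-0.99) + 0.497·(1.66,0.09) = (2.1580,-0.4532)
Shoelace sum Σ(x_i·y_{i+1} − x_{i+1}·y_i):
  i=1: 1.7235·2.6390 − 0.3589·1.2919 = +4.0847 (running +4.0847)
  i=2: 0.3589·4.1218 − -1.7738·2.6390 = +6.1605 (running +10.2452)
  i=3: -1.7738·1.3220 − -3.9031·4.1218 = +13.7426 (running +23.9879)
  i=4: -3.9031·-0.9338 − -2.5728·1.3220 = +7.0459 (running +31.0338)
  i=5: -2.5728·-2.0478 − -0.4420·-0.9338 = +4.8557 (running +35.8895)
  i=6: -0.4420·-0.4532 − 2.1580·-2.0478 = +4.6194 (running +40.5089)
  i=7: 2.1580·1.2919 − 1.7235·-0.4532 = +3.5691 (running +44.0779)
Area = |Σ|/2 = |44.0779|/2 = 22.0390

Area at t=0.497: 22.0390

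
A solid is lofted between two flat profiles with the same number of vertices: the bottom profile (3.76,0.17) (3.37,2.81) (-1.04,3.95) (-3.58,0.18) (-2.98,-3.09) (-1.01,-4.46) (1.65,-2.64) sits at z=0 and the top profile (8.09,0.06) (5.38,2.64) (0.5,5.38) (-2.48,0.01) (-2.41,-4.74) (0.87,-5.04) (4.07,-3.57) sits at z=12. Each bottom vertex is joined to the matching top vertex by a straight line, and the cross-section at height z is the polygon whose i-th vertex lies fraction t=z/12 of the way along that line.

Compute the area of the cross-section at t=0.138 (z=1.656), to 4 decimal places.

Area at t=0.138: 44.5321

Cross-section at t=0.138: each vertex is (1-t)·p0[i] + t·p1[i].
  v1: (1-0.138)·(3.76,0.17) + 0.138·(8.09,0.06) = (4.3575,0.1548)
  v2: (1-0.138)·(3.37,2.81) + 0.138·(5.38,2.64) = (3.6474,2.7865)
  v3: (1-0.138)·(-1.04,3.95) + 0.138·(0.5,5.38) = (-0.8275,4.1473)
  v4: (1-0.138)·(-3.58,0.18) + 0.138·(-2.48,0.01) = (-3.4282,0.1565)
  v5: (1-0.138)·(-2.98,-3.09) + 0.138·(-2.41,-4.74) = (-2.9013,-3.3177)
  v6: (1-0.138)·(-1.01,-4.46) + 0.138·(0.87,-5.04) = (-0.7506,-4.5400)
  v7: (1-0.138)·(1.65,-2.64) + 0.138·(4.07,-3.57) = (1.9840,-2.7683)
Shoelace sum Σ(x_i·y_{i+1} − x_{i+1}·y_i):
  i=1: 4.3575·2.7865 − 3.6474·0.1548 = +11.5778 (running +11.5778)
  i=2: 3.6474·4.1473 − -0.8275·2.7865 = +17.4327 (running +29.0105)
  i=3: -0.8275·0.1565 − -3.4282·4.1473 = +14.0884 (running +43.0989)
  i=4: -3.4282·-3.3177 − -2.9013·0.1565 = +11.8279 (running +54.9268)
  i=5: -2.9013·-4.5400 − -0.7506·-3.3177 = +10.6821 (running +65.6089)
  i=6: -0.7506·-2.7683 − 1.9840·-4.5400 = +11.0851 (running +76.6939)
  i=7: 1.9840·0.1548 − 4.3575·-2.7683 = +12.3703 (running +89.0642)
Area = |Σ|/2 = |89.0642|/2 = 44.5321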